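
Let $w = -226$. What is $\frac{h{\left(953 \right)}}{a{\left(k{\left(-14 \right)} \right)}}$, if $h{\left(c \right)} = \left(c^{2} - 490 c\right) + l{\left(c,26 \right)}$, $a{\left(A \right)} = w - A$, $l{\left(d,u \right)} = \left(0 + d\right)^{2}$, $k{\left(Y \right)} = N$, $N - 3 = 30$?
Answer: $- \frac{1349448}{259} \approx -5210.2$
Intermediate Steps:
$N = 33$ ($N = 3 + 30 = 33$)
$k{\left(Y \right)} = 33$
$l{\left(d,u \right)} = d^{2}$
$a{\left(A \right)} = -226 - A$
$h{\left(c \right)} = - 490 c + 2 c^{2}$ ($h{\left(c \right)} = \left(c^{2} - 490 c\right) + c^{2} = - 490 c + 2 c^{2}$)
$\frac{h{\left(953 \right)}}{a{\left(k{\left(-14 \right)} \right)}} = \frac{2 \cdot 953 \left(-245 + 953\right)}{-226 - 33} = \frac{2 \cdot 953 \cdot 708}{-226 - 33} = \frac{1349448}{-259} = 1349448 \left(- \frac{1}{259}\right) = - \frac{1349448}{259}$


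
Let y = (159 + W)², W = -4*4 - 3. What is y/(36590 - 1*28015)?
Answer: 16/7 ≈ 2.2857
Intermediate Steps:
W = -19 (W = -16 - 3 = -19)
y = 19600 (y = (159 - 19)² = 140² = 19600)
y/(36590 - 1*28015) = 19600/(36590 - 1*28015) = 19600/(36590 - 28015) = 19600/8575 = 19600*(1/8575) = 16/7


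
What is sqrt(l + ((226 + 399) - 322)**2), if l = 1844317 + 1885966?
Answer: 2*sqrt(955523) ≈ 1955.0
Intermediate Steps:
l = 3730283
sqrt(l + ((226 + 399) - 322)**2) = sqrt(3730283 + ((226 + 399) - 322)**2) = sqrt(3730283 + (625 - 322)**2) = sqrt(3730283 + 303**2) = sqrt(3730283 + 91809) = sqrt(3822092) = 2*sqrt(955523)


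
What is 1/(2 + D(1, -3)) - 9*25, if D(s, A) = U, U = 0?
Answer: -449/2 ≈ -224.50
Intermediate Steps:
D(s, A) = 0
1/(2 + D(1, -3)) - 9*25 = 1/(2 + 0) - 9*25 = 1/2 - 225 = ½ - 225 = -449/2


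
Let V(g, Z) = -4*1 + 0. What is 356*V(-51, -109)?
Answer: -1424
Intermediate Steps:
V(g, Z) = -4 (V(g, Z) = -4 + 0 = -4)
356*V(-51, -109) = 356*(-4) = -1424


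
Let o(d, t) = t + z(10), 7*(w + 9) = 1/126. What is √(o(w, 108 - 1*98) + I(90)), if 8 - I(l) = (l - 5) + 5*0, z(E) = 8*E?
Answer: √13 ≈ 3.6056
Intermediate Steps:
w = -7937/882 (w = -9 + (⅐)/126 = -9 + (⅐)*(1/126) = -9 + 1/882 = -7937/882 ≈ -8.9989)
I(l) = 13 - l (I(l) = 8 - ((l - 5) + 5*0) = 8 - ((-5 + l) + 0) = 8 - (-5 + l) = 8 + (5 - l) = 13 - l)
o(d, t) = 80 + t (o(d, t) = t + 8*10 = t + 80 = 80 + t)
√(o(w, 108 - 1*98) + I(90)) = √((80 + (108 - 1*98)) + (13 - 1*90)) = √((80 + (108 - 98)) + (13 - 90)) = √((80 + 10) - 77) = √(90 - 77) = √13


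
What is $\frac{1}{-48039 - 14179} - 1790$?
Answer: $- \frac{111370221}{62218} \approx -1790.0$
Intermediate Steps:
$\frac{1}{-48039 - 14179} - 1790 = \frac{1}{-62218} - 1790 = - \frac{1}{62218} - 1790 = - \frac{111370221}{62218}$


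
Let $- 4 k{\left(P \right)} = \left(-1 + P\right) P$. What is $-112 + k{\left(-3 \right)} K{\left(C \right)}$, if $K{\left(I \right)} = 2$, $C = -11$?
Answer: $-118$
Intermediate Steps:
$k{\left(P \right)} = - \frac{P \left(-1 + P\right)}{4}$ ($k{\left(P \right)} = - \frac{\left(-1 + P\right) P}{4} = - \frac{P \left(-1 + P\right)}{4}$)
$-112 + k{\left(-3 \right)} K{\left(C \right)} = -112 + \frac{1}{4} \left(-3\right) \left(1 - -3\right) 2 = -112 + \frac{1}{4} \left(-3\right) \left(1 + 3\right) 2 = -112 + \frac{1}{4} \left(-3\right) 4 \cdot 2 = -112 - 6 = -118$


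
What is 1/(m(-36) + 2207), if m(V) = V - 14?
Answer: 1/2157 ≈ 0.00046361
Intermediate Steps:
m(V) = -14 + V
1/(m(-36) + 2207) = 1/((-14 - 36) + 2207) = 1/(-50 + 2207) = 1/2157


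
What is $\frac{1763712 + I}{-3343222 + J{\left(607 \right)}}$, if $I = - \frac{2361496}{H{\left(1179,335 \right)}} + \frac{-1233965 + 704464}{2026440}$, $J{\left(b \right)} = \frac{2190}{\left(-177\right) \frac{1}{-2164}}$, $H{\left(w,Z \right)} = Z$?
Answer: $- \frac{2814355071382871}{5313291362643888} \approx -0.52968$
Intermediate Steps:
$J{\left(b \right)} = \frac{1579720}{59}$ ($J{\left(b \right)} = \frac{2190}{\left(-177\right) \left(- \frac{1}{2164}\right)} = \frac{2190}{\frac{177}{2164}} = 2190 \cdot \frac{2164}{177} = \frac{1579720}{59}$)
$I = - \frac{191424293483}{27154296}$ ($I = - \frac{2361496}{335} + \frac{-1233965 + 704464}{2026440} = \left(-2361496\right) \frac{1}{335} - \frac{529501}{2026440} = - \frac{2361496}{335} - \frac{529501}{2026440} = - \frac{191424293483}{27154296} \approx -7049.5$)
$\frac{1763712 + I}{-3343222 + J{\left(607 \right)}} = \frac{1763712 - \frac{191424293483}{27154296}}{-3343222 + \frac{1579720}{59}} = \frac{47700933413269}{27154296 \left(- \frac{195670378}{59}\right)} = \frac{47700933413269}{27154296} \left(- \frac{59}{195670378}\right) = - \frac{2814355071382871}{5313291362643888}$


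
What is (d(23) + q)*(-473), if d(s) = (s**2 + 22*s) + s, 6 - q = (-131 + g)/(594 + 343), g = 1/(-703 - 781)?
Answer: -699895695741/1390508 ≈ -5.0334e+5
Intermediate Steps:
g = -1/1484 (g = 1/(-1484) = -1/1484 ≈ -0.00067385)
q = 8537453/1390508 (q = 6 - (-131 - 1/1484)/(594 + 343) = 6 - (-194405)/(1484*937) = 6 - 1*(-194405/1390508) = 6 + 194405/1390508 = 8537453/1390508 ≈ 6.1398)
d(s) = s**2 + 23*s
(d(23) + q)*(-473) = (23*(23 + 23) + 8537453/1390508)*(-473) = (23*46 + 8537453/1390508)*(-473) = (1058 + 8537453/1390508)*(-473) = (1479694917/1390508)*(-473) = -699895695741/1390508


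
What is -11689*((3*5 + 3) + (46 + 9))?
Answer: -853297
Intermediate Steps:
-11689*((3*5 + 3) + (46 + 9)) = -11689*((15 + 3) + 55) = -11689*(18 + 55) = -11689*73 = -853297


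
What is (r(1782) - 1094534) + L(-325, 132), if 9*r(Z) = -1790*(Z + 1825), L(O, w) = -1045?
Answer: -16316741/9 ≈ -1.8130e+6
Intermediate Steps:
r(Z) = -3266750/9 - 1790*Z/9 (r(Z) = (-1790*(Z + 1825))/9 = (-1790*(1825 + Z))/9 = (-3266750 - 1790*Z)/9 = -3266750/9 - 1790*Z/9)
(r(1782) - 1094534) + L(-325, 132) = ((-3266750/9 - 1790/9*1782) - 1094534) - 1045 = ((-3266750/9 - 354420) - 1094534) - 1045 = (-6456530/9 - 1094534) - 1045 = -16307336/9 - 1045 = -16316741/9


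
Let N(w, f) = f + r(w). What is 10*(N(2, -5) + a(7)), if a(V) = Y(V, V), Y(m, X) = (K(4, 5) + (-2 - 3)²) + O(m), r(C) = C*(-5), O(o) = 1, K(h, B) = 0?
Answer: 110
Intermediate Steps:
r(C) = -5*C
N(w, f) = f - 5*w
Y(m, X) = 26 (Y(m, X) = (0 + (-2 - 3)²) + 1 = (0 + (-5)²) + 1 = (0 + 25) + 1 = 25 + 1 = 26)
a(V) = 26
10*(N(2, -5) + a(7)) = 10*((-5 - 5*2) + 26) = 10*((-5 - 10) + 26) = 10*(-15 + 26) = 10*11 = 110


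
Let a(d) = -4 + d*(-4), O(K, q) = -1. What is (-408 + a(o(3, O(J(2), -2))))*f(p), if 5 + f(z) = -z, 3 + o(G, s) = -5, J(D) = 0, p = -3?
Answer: 760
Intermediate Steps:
o(G, s) = -8 (o(G, s) = -3 - 5 = -8)
a(d) = -4 - 4*d
f(z) = -5 - z
(-408 + a(o(3, O(J(2), -2))))*f(p) = (-408 + (-4 - 4*(-8)))*(-5 - 1*(-3)) = (-408 + (-4 + 32))*(-5 + 3) = (-408 + 28)*(-2) = -380*(-2) = 760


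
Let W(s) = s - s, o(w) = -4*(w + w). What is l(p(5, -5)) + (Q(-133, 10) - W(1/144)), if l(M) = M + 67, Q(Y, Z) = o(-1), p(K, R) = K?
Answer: 80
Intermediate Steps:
o(w) = -8*w
W(s) = 0
Q(Y, Z) = 8 (Q(Y, Z) = -8*(-1) = 8)
l(M) = 67 + M
l(p(5, -5)) + (Q(-133, 10) - W(1/144)) = (67 + 5) + (8 - 1*0) = 72 + (8 + 0) = 72 + 8 = 80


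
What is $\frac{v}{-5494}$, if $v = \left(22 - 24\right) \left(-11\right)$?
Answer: $- \frac{11}{2747} \approx -0.0040044$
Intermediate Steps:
$v = 22$ ($v = \left(-2\right) \left(-11\right) = 22$)
$\frac{v}{-5494} = \frac{22}{-5494} = 22 \left(- \frac{1}{5494}\right) = - \frac{11}{2747}$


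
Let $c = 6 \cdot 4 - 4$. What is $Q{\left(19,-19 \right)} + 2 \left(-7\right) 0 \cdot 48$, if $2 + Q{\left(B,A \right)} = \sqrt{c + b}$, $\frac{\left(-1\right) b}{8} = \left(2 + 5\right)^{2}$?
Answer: $-2 + 2 i \sqrt{93} \approx -2.0 + 19.287 i$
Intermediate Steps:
$c = 20$ ($c = 24 - 4 = 20$)
$b = -392$ ($b = - 8 \left(2 + 5\right)^{2} = - 8 \cdot 7^{2} = \left(-8\right) 49 = -392$)
$Q{\left(B,A \right)} = -2 + 2 i \sqrt{93}$ ($Q{\left(B,A \right)} = -2 + \sqrt{20 - 392} = -2 + \sqrt{-372} = -2 + 2 i \sqrt{93}$)
$Q{\left(19,-19 \right)} + 2 \left(-7\right) 0 \cdot 48 = \left(-2 + 2 i \sqrt{93}\right) + 2 \left(-7\right) 0 \cdot 48 = \left(-2 + 2 i \sqrt{93}\right) + \left(-14\right) 0 \cdot 48 = \left(-2 + 2 i \sqrt{93}\right) + 0 \cdot 48 = \left(-2 + 2 i \sqrt{93}\right) + 0 = -2 + 2 i \sqrt{93}$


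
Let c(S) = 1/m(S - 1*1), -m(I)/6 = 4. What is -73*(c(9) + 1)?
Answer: -1679/24 ≈ -69.958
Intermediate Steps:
m(I) = -24 (m(I) = -6*4 = -24)
c(S) = -1/24 (c(S) = 1/(-24) = -1/24)
-73*(c(9) + 1) = -73*(-1/24 + 1) = -73*23/24 = -1679/24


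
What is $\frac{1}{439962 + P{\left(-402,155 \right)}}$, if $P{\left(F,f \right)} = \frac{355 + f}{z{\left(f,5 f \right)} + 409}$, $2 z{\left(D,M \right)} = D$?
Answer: $\frac{973}{428084046} \approx 2.2729 \cdot 10^{-6}$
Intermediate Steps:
$z{\left(D,M \right)} = \frac{D}{2}$
$P{\left(F,f \right)} = \frac{355 + f}{409 + \frac{f}{2}}$ ($P{\left(F,f \right)} = \frac{355 + f}{\frac{f}{2} + 409} = \frac{355 + f}{409 + \frac{f}{2}}$)
$\frac{1}{439962 + P{\left(-402,155 \right)}} = \frac{1}{439962 + \frac{2 \left(355 + 155\right)}{818 + 155}} = \frac{1}{439962 + 2 \cdot \frac{1}{973} \cdot 510} = \frac{1}{439962 + \frac{1020}{973}} = \frac{1}{\frac{428084046}{973}} = \frac{973}{428084046}$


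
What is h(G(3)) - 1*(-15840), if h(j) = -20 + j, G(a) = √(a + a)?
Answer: 15820 + √6 ≈ 15822.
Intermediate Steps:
G(a) = √2*√a (G(a) = √(2*a) = √2*√a)
h(G(3)) - 1*(-15840) = (-20 + √2*√3) - 1*(-15840) = (-20 + √6) + 15840 = 15820 + √6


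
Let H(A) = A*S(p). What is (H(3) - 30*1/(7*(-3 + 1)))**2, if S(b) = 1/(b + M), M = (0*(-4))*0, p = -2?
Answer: 81/196 ≈ 0.41327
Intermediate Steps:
M = 0 (M = 0*0 = 0)
S(b) = 1/b (S(b) = 1/(b + 0) = 1/b)
H(A) = -A/2 (H(A) = A/(-2) = A*(-1/2) = -A/2)
(H(3) - 30*1/(7*(-3 + 1)))**2 = (-1/2*3 - 30*1/(7*(-3 + 1)))**2 = (-3/2 - 30/((-2*7)))**2 = (-3/2 - 30/(-14))**2 = (-3/2 - 30*(-1/14))**2 = (-3/2 + 15/7)**2 = (9/14)**2 = 81/196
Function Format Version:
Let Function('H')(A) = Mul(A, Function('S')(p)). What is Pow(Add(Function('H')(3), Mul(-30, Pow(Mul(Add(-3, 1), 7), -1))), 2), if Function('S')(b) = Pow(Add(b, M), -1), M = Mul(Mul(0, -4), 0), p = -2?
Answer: Rational(81, 196) ≈ 0.41327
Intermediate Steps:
M = 0 (M = Mul(0, 0) = 0)
Function('S')(b) = Pow(b, -1) (Function('S')(b) = Pow(Add(b, 0), -1) = Pow(b, -1))
Function('H')(A) = Mul(Rational(-1, 2), A) (Function('H')(A) = Mul(A, Pow(-2, -1)) = Mul(A, Rational(-1, 2)) = Mul(Rational(-1, 2), A))
Pow(Add(Function('H')(3), Mul(-30, Pow(Mul(Add(-3, 1), 7), -1))), 2) = Pow(Add(Mul(Rational(-1, 2), 3), Mul(-30, Pow(Mul(Add(-3, 1), 7), -1))), 2) = Pow(Add(Rational(-3, 2), Mul(-30, Pow(Mul(-2, 7), -1))), 2) = Pow(Add(Rational(-3, 2), Mul(-30, Pow(-14, -1))), 2) = Pow(Add(Rational(-3, 2), Mul(-30, Rational(-1, 14))), 2) = Pow(Add(Rational(-3, 2), Rational(15, 7)), 2) = Pow(Rational(9, 14), 2) = Rational(81, 196)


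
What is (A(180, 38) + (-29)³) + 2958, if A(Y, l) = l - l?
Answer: -21431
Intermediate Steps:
A(Y, l) = 0
(A(180, 38) + (-29)³) + 2958 = (0 + (-29)³) + 2958 = (0 - 24389) + 2958 = -24389 + 2958 = -21431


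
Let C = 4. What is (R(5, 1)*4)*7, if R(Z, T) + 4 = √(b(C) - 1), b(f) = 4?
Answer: -112 + 28*√3 ≈ -63.503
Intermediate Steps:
R(Z, T) = -4 + √3 (R(Z, T) = -4 + √(4 - 1) = -4 + √3)
(R(5, 1)*4)*7 = ((-4 + √3)*4)*7 = (-16 + 4*√3)*7 = -112 + 28*√3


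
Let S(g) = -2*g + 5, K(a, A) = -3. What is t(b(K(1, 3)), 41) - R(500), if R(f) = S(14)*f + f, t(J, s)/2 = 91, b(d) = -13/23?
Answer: 11182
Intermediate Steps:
b(d) = -13/23 (b(d) = -13*1/23 = -13/23)
S(g) = 5 - 2*g
t(J, s) = 182 (t(J, s) = 2*91 = 182)
R(f) = -22*f (R(f) = (5 - 2*14)*f + f = (5 - 28)*f + f = -23*f + f = -22*f)
t(b(K(1, 3)), 41) - R(500) = 182 - (-22)*500 = 182 - 1*(-11000) = 182 + 11000 = 11182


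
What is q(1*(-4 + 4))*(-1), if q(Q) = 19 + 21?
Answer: -40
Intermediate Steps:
q(Q) = 40
q(1*(-4 + 4))*(-1) = 40*(-1) = -40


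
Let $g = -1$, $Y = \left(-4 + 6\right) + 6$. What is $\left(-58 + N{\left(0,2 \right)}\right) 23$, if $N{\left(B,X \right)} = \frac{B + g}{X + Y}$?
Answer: $- \frac{13363}{10} \approx -1336.3$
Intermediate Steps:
$Y = 8$ ($Y = 2 + 6 = 8$)
$N{\left(B,X \right)} = \frac{-1 + B}{8 + X}$ ($N{\left(B,X \right)} = \frac{B - 1}{X + 8} = \frac{-1 + B}{8 + X}$)
$\left(-58 + N{\left(0,2 \right)}\right) 23 = \left(-58 + \frac{-1 + 0}{8 + 2}\right) 23 = \left(-58 + \frac{1}{10} \left(-1\right)\right) 23 = \left(-58 - \frac{1}{10}\right) 23 = \left(- \frac{581}{10}\right) 23 = - \frac{13363}{10}$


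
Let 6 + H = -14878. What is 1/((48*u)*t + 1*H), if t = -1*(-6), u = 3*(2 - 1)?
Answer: -1/14020 ≈ -7.1327e-5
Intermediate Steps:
H = -14884 (H = -6 - 14878 = -14884)
u = 3 (u = 3*1 = 3)
t = 6
1/((48*u)*t + 1*H) = 1/((48*3)*6 + 1*(-14884)) = 1/(144*6 - 14884) = 1/(864 - 14884) = 1/(-14020) = -1/14020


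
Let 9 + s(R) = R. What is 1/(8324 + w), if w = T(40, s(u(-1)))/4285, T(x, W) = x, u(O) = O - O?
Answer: 857/7133676 ≈ 0.00012013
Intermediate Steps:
u(O) = 0
s(R) = -9 + R
w = 8/857 (w = 40/4285 = 40*(1/4285) = 8/857 ≈ 0.0093349)
1/(8324 + w) = 1/(8324 + 8/857) = 1/(7133676/857) = 857/7133676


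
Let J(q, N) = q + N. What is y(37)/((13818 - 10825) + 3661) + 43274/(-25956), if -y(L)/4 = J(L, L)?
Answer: -3519383/2056086 ≈ -1.7117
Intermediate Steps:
J(q, N) = N + q
y(L) = -8*L (y(L) = -4*(L + L) = -8*L)
y(37)/((13818 - 10825) + 3661) + 43274/(-25956) = (-8*37)/((13818 - 10825) + 3661) + 43274/(-25956) = -296/(2993 + 3661) + 43274*(-1/25956) = -296/6654 - 3091/1854 = -296*1/6654 - 3091/1854 = -148/3327 - 3091/1854 = -3519383/2056086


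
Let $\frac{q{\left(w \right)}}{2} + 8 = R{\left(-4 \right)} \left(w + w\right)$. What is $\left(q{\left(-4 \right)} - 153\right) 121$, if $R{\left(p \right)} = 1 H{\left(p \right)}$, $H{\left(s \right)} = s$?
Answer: $-12705$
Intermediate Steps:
$R{\left(p \right)} = p$ ($R{\left(p \right)} = 1 p = p$)
$q{\left(w \right)} = -16 - 16 w$ ($q{\left(w \right)} = -16 + 2 \left(- 4 \left(w + w\right)\right) = -16 + 2 \left(- 4 \cdot 2 w\right) = -16 + 2 \left(- 8 w\right) = -16 - 16 w$)
$\left(q{\left(-4 \right)} - 153\right) 121 = \left(\left(-16 - -64\right) - 153\right) 121 = \left(\left(-16 + 64\right) - 153\right) 121 = \left(48 - 153\right) 121 = \left(-105\right) 121 = -12705$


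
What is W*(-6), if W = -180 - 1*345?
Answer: 3150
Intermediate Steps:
W = -525 (W = -180 - 345 = -525)
W*(-6) = -525*(-6) = 3150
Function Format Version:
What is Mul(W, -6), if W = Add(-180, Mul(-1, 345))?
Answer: 3150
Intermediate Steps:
W = -525 (W = Add(-180, -345) = -525)
Mul(W, -6) = Mul(-525, -6) = 3150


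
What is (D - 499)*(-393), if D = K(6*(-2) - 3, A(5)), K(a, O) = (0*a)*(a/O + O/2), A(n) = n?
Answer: 196107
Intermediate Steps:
K(a, O) = 0 (K(a, O) = 0*(a/O + O*(1/2)) = 0*(a/O + O/2) = 0*(O/2 + a/O) = 0)
D = 0
(D - 499)*(-393) = (0 - 499)*(-393) = -499*(-393) = 196107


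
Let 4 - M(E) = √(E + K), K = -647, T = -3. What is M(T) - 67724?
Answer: -67720 - 5*I*√26 ≈ -67720.0 - 25.495*I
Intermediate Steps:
M(E) = 4 - √(-647 + E) (M(E) = 4 - √(E - 647) = 4 - √(-647 + E))
M(T) - 67724 = (4 - √(-647 - 3)) - 67724 = (4 - √(-650)) - 67724 = (4 - 5*I*√26) - 67724 = -67720 - 5*I*√26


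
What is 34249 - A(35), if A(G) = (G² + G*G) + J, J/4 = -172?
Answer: 32487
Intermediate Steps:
J = -688 (J = 4*(-172) = -688)
A(G) = -688 + 2*G² (A(G) = (G² + G*G) - 688 = (G² + G²) - 688 = 2*G² - 688 = -688 + 2*G²)
34249 - A(35) = 34249 - (-688 + 2*35²) = 34249 - (-688 + 2*1225) = 34249 - (-688 + 2450) = 34249 - 1*1762 = 34249 - 1762 = 32487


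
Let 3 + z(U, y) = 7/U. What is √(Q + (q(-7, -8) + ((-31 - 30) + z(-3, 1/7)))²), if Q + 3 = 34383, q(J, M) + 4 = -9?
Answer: 4*√22879/3 ≈ 201.68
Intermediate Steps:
z(U, y) = -3 + 7/U
q(J, M) = -13 (q(J, M) = -4 - 9 = -13)
Q = 34380 (Q = -3 + 34383 = 34380)
√(Q + (q(-7, -8) + ((-31 - 30) + z(-3, 1/7)))²) = √(34380 + (-13 + ((-31 - 30) + (-3 + 7/(-3))))²) = √(34380 + (-13 + (-61 + (-3 + 7*(-⅓))))²) = √(34380 + (-13 + (-61 + (-3 - 7/3)))²) = √(34380 + (-13 + (-61 - 16/3))²) = √(34380 + (-13 - 199/3)²) = √(34380 + (-238/3)²) = √(34380 + 56644/9) = √(366064/9) = 4*√22879/3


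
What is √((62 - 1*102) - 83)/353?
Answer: I*√123/353 ≈ 0.031418*I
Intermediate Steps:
√((62 - 1*102) - 83)/353 = √((62 - 102) - 83)*(1/353) = √(-40 - 83)*(1/353) = √(-123)*(1/353) = (I*√123)*(1/353) = I*√123/353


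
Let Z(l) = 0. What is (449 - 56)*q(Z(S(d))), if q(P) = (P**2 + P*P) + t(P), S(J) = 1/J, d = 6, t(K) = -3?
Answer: -1179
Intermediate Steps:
q(P) = -3 + 2*P**2 (q(P) = (P**2 + P*P) - 3 = (P**2 + P**2) - 3 = 2*P**2 - 3 = -3 + 2*P**2)
(449 - 56)*q(Z(S(d))) = (449 - 56)*(-3 + 2*0**2) = 393*(-3 + 2*0) = 393*(-3 + 0) = 393*(-3) = -1179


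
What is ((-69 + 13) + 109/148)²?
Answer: 66896041/21904 ≈ 3054.1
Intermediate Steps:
((-69 + 13) + 109/148)² = (-56 + 109*(1/148))² = (-56 + 109/148)² = (-8179/148)² = 66896041/21904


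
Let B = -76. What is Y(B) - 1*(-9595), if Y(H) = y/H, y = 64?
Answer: 182289/19 ≈ 9594.2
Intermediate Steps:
Y(H) = 64/H
Y(B) - 1*(-9595) = 64/(-76) - 1*(-9595) = 64*(-1/76) + 9595 = -16/19 + 9595 = 182289/19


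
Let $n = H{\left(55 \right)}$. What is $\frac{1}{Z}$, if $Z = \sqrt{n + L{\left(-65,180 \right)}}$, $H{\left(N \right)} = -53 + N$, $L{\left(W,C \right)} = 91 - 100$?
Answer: $- \frac{i \sqrt{7}}{7} \approx - 0.37796 i$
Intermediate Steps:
$L{\left(W,C \right)} = -9$ ($L{\left(W,C \right)} = 91 - 100 = -9$)
$n = 2$ ($n = -53 + 55 = 2$)
$Z = i \sqrt{7}$ ($Z = \sqrt{2 - 9} = \sqrt{-7} = i \sqrt{7} \approx 2.6458 i$)
$\frac{1}{Z} = \frac{1}{i \sqrt{7}} = - \frac{i \sqrt{7}}{7}$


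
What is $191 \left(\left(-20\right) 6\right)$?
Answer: $-22920$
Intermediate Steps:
$191 \left(\left(-20\right) 6\right) = 191 \left(-120\right) = -22920$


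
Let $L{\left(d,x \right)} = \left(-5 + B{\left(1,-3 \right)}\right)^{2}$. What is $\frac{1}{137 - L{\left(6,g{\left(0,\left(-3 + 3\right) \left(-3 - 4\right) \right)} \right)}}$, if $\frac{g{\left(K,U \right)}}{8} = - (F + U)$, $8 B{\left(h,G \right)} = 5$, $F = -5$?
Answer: $\frac{64}{7543} \approx 0.0084847$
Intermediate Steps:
$B{\left(h,G \right)} = \frac{5}{8}$ ($B{\left(h,G \right)} = \frac{1}{8} \cdot 5 = \frac{5}{8}$)
$g{\left(K,U \right)} = 40 - 8 U$ ($g{\left(K,U \right)} = 8 \left(- (-5 + U)\right) = 8 \left(5 - U\right) = 40 - 8 U$)
$L{\left(d,x \right)} = \frac{1225}{64}$ ($L{\left(d,x \right)} = \left(-5 + \frac{5}{8}\right)^{2} = \left(- \frac{35}{8}\right)^{2} = \frac{1225}{64}$)
$\frac{1}{137 - L{\left(6,g{\left(0,\left(-3 + 3\right) \left(-3 - 4\right) \right)} \right)}} = \frac{1}{137 - \frac{1225}{64}} = \frac{1}{\frac{7543}{64}} = \frac{64}{7543}$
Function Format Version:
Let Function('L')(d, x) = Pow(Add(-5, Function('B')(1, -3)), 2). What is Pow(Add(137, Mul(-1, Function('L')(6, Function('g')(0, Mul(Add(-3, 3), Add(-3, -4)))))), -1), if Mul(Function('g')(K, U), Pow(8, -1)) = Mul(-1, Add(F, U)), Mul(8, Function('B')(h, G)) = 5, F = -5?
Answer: Rational(64, 7543) ≈ 0.0084847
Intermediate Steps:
Function('B')(h, G) = Rational(5, 8) (Function('B')(h, G) = Mul(Rational(1, 8), 5) = Rational(5, 8))
Function('g')(K, U) = Add(40, Mul(-8, U)) (Function('g')(K, U) = Mul(8, Mul(-1, Add(-5, U))) = Mul(8, Add(5, Mul(-1, U))) = Add(40, Mul(-8, U)))
Function('L')(d, x) = Rational(1225, 64) (Function('L')(d, x) = Pow(Add(-5, Rational(5, 8)), 2) = Pow(Rational(-35, 8), 2) = Rational(1225, 64))
Pow(Add(137, Mul(-1, Function('L')(6, Function('g')(0, Mul(Add(-3, 3), Add(-3, -4)))))), -1) = Pow(Add(137, Mul(-1, Rational(1225, 64))), -1) = Pow(Add(137, Rational(-1225, 64)), -1) = Pow(Rational(7543, 64), -1) = Rational(64, 7543)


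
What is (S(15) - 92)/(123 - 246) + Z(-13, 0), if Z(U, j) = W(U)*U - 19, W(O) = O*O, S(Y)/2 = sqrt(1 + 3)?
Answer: -272480/123 ≈ -2215.3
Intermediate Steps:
S(Y) = 4 (S(Y) = 2*sqrt(1 + 3) = 2*sqrt(4) = 2*2 = 4)
W(O) = O**2
Z(U, j) = -19 + U**3 (Z(U, j) = U**2*U - 19 = U**3 - 19 = -19 + U**3)
(S(15) - 92)/(123 - 246) + Z(-13, 0) = (4 - 92)/(123 - 246) + (-19 + (-13)**3) = -88/(-123) + (-19 - 2197) = -88*(-1/123) - 2216 = 88/123 - 2216 = -272480/123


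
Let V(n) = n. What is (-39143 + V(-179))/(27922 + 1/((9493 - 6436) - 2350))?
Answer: -27800654/19740855 ≈ -1.4083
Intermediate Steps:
(-39143 + V(-179))/(27922 + 1/((9493 - 6436) - 2350)) = (-39143 - 179)/(27922 + 1/((9493 - 6436) - 2350)) = -39322/(27922 + 1/(3057 - 2350)) = -39322/(27922 + 1/707) = -39322/19740855/707 = -39322*707/19740855 = -27800654/19740855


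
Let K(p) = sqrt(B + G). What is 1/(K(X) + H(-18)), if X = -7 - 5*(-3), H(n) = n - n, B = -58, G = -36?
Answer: -I*sqrt(94)/94 ≈ -0.10314*I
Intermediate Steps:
H(n) = 0
X = 8 (X = -7 + 15 = 8)
K(p) = I*sqrt(94) (K(p) = sqrt(-58 - 36) = sqrt(-94) = I*sqrt(94))
1/(K(X) + H(-18)) = 1/(I*sqrt(94) + 0) = 1/(I*sqrt(94)) = -I*sqrt(94)/94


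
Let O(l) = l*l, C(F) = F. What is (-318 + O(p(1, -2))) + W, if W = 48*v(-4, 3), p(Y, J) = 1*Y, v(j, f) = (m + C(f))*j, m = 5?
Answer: -1853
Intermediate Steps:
v(j, f) = j*(5 + f) (v(j, f) = (5 + f)*j = j*(5 + f))
p(Y, J) = Y
O(l) = l²
W = -1536 (W = 48*(-4*(5 + 3)) = 48*(-4*8) = 48*(-32) = -1536)
(-318 + O(p(1, -2))) + W = (-318 + 1²) - 1536 = (-318 + 1) - 1536 = -317 - 1536 = -1853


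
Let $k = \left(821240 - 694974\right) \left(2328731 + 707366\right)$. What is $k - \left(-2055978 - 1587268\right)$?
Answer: $383359467048$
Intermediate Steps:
$k = 383355823802$ ($k = 126266 \cdot 3036097 = 383355823802$)
$k - \left(-2055978 - 1587268\right) = 383355823802 - \left(-2055978 - 1587268\right) = 383355823802 - -3643246 = 383355823802 + 3643246 = 383359467048$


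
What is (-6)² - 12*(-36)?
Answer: 468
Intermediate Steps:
(-6)² - 12*(-36) = 36 + 432 = 468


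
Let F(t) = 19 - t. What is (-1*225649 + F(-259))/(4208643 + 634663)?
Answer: -225371/4843306 ≈ -0.046532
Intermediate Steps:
(-1*225649 + F(-259))/(4208643 + 634663) = (-1*225649 + (19 - 1*(-259)))/(4208643 + 634663) = (-225649 + (19 + 259))/4843306 = (-225649 + 278)*(1/4843306) = -225371*1/4843306 = -225371/4843306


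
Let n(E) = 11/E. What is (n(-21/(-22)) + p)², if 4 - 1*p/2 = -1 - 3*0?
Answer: 204304/441 ≈ 463.27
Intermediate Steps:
p = 10 (p = 8 - 2*(-1 - 3*0) = 8 - 2*(-1 + 0) = 8 - 2*(-1) = 8 + 2 = 10)
(n(-21/(-22)) + p)² = (11/((-21/(-22))) + 10)² = (11/((-21*(-1/22))) + 10)² = (11/(21/22) + 10)² = (11*(22/21) + 10)² = (242/21 + 10)² = (452/21)² = 204304/441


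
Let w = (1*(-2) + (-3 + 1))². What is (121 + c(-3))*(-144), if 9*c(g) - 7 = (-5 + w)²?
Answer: -19472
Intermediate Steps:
w = 16 (w = (-2 - 2)² = (-4)² = 16)
c(g) = 128/9 (c(g) = 7/9 + (-5 + 16)²/9 = 7/9 + (⅑)*11² = 7/9 + (⅑)*121 = 7/9 + 121/9 = 128/9)
(121 + c(-3))*(-144) = (121 + 128/9)*(-144) = (1217/9)*(-144) = -19472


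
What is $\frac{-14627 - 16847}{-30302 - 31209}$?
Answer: $\frac{31474}{61511} \approx 0.51168$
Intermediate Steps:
$\frac{-14627 - 16847}{-30302 - 31209} = - \frac{31474}{-30302 - 31209} = - \frac{31474}{-61511} = \left(-31474\right) \left(- \frac{1}{61511}\right) = \frac{31474}{61511}$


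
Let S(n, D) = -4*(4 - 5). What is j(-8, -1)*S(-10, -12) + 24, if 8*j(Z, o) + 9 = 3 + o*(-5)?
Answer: 47/2 ≈ 23.500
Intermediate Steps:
j(Z, o) = -¾ - 5*o/8 (j(Z, o) = -9/8 + (3 + o*(-5))/8 = -9/8 + (3 - 5*o)/8 = -9/8 + (3/8 - 5*o/8) = -¾ - 5*o/8)
S(n, D) = 4 (S(n, D) = -4*(-1) = 4)
j(-8, -1)*S(-10, -12) + 24 = (-¾ - 5/8*(-1))*4 + 24 = (-¾ + 5/8)*4 + 24 = -⅛*4 + 24 = -½ + 24 = 47/2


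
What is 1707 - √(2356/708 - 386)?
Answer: 1707 - I*√11988741/177 ≈ 1707.0 - 19.562*I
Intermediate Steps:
1707 - √(2356/708 - 386) = 1707 - √(2356*(1/708) - 386) = 1707 - √(589/177 - 386) = 1707 - √(-67733/177) = 1707 - I*√11988741/177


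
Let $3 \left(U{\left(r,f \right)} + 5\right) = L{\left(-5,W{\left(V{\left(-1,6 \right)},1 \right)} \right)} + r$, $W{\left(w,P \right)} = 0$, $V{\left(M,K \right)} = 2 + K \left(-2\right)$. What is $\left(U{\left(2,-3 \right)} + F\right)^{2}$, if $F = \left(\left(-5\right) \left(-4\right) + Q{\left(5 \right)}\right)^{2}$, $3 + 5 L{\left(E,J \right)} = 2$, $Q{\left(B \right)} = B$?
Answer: $\frac{9628609}{25} \approx 3.8514 \cdot 10^{5}$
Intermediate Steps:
$V{\left(M,K \right)} = 2 - 2 K$
$L{\left(E,J \right)} = - \frac{1}{5}$ ($L{\left(E,J \right)} = - \frac{3}{5} + \frac{1}{5} \cdot 2 = - \frac{3}{5} + \frac{2}{5} = - \frac{1}{5}$)
$U{\left(r,f \right)} = - \frac{76}{15} + \frac{r}{3}$ ($U{\left(r,f \right)} = -5 + \frac{- \frac{1}{5} + r}{3} = -5 + \left(- \frac{1}{15} + \frac{r}{3}\right) = - \frac{76}{15} + \frac{r}{3}$)
$F = 625$ ($F = \left(\left(-5\right) \left(-4\right) + 5\right)^{2} = \left(20 + 5\right)^{2} = 25^{2} = 625$)
$\left(U{\left(2,-3 \right)} + F\right)^{2} = \left(\left(- \frac{76}{15} + \frac{1}{3} \cdot 2\right) + 625\right)^{2} = \left(\left(- \frac{76}{15} + \frac{2}{3}\right) + 625\right)^{2} = \left(- \frac{22}{5} + 625\right)^{2} = \left(\frac{3103}{5}\right)^{2} = \frac{9628609}{25}$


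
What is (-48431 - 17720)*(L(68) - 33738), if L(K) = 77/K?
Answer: 151757472157/68 ≈ 2.2317e+9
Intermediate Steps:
(-48431 - 17720)*(L(68) - 33738) = (-48431 - 17720)*(77/68 - 33738) = -66151*(77*(1/68) - 33738) = -66151*(77/68 - 33738) = -66151*(-2294107/68) = 151757472157/68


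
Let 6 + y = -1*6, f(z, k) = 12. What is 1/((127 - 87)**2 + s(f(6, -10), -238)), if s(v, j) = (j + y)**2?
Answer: 1/64100 ≈ 1.5601e-5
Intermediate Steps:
y = -12 (y = -6 - 1*6 = -6 - 6 = -12)
s(v, j) = (-12 + j)**2 (s(v, j) = (j - 12)**2 = (-12 + j)**2)
1/((127 - 87)**2 + s(f(6, -10), -238)) = 1/((127 - 87)**2 + (-12 - 238)**2) = 1/(40**2 + (-250)**2) = 1/(1600 + 62500) = 1/64100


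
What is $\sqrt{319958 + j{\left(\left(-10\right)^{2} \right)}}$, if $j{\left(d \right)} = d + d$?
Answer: $\sqrt{320158} \approx 565.83$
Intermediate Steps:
$j{\left(d \right)} = 2 d$
$\sqrt{319958 + j{\left(\left(-10\right)^{2} \right)}} = \sqrt{319958 + 2 \left(-10\right)^{2}} = \sqrt{319958 + 2 \cdot 100} = \sqrt{319958 + 200} = \sqrt{320158}$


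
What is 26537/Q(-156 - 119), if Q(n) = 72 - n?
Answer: 26537/347 ≈ 76.475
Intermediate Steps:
26537/Q(-156 - 119) = 26537/(72 - (-156 - 119)) = 26537/(72 - 1*(-275)) = 26537/(72 + 275) = 26537/347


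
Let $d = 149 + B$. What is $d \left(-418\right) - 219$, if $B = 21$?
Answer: $-71279$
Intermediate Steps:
$d = 170$ ($d = 149 + 21 = 170$)
$d \left(-418\right) - 219 = 170 \left(-418\right) - 219 = -71060 - 219 = -71279$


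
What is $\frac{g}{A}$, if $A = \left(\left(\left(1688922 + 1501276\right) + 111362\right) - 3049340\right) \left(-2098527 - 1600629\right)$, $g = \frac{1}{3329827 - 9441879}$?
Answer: $\frac{1}{5702551400126408640} \approx 1.7536 \cdot 10^{-19}$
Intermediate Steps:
$g = - \frac{1}{6112052}$ ($g = \frac{1}{-6112052} = - \frac{1}{6112052} \approx -1.6361 \cdot 10^{-7}$)
$A = -933001126320$ ($A = \left(\left(3190198 + 111362\right) - 3049340\right) \left(-3699156\right) = \left(3301560 - 3049340\right) \left(-3699156\right) = 252220 \left(-3699156\right) = -933001126320$)
$\frac{g}{A} = - \frac{1}{6112052 \left(-933001126320\right)} = \left(- \frac{1}{6112052}\right) \left(- \frac{1}{933001126320}\right) = \frac{1}{5702551400126408640}$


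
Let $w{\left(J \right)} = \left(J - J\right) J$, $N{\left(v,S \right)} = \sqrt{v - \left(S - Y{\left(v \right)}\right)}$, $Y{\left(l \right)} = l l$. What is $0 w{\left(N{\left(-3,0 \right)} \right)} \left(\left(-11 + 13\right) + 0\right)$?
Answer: $0$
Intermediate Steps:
$Y{\left(l \right)} = l^{2}$
$N{\left(v,S \right)} = \sqrt{v + v^{2} - S}$ ($N{\left(v,S \right)} = \sqrt{v - \left(S - v^{2}\right)} = \sqrt{v + v^{2} - S}$)
$w{\left(J \right)} = 0$ ($w{\left(J \right)} = 0 J = 0$)
$0 w{\left(N{\left(-3,0 \right)} \right)} \left(\left(-11 + 13\right) + 0\right) = 0 \cdot 0 \left(\left(-11 + 13\right) + 0\right) = 0 \left(2 + 0\right) = 0 \cdot 2 = 0$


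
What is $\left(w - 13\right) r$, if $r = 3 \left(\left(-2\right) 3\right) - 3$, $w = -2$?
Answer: $315$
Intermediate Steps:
$r = -21$ ($r = 3 \left(-6\right) - 3 = -18 - 3 = -21$)
$\left(w - 13\right) r = \left(-2 - 13\right) \left(-21\right) = \left(-15\right) \left(-21\right) = 315$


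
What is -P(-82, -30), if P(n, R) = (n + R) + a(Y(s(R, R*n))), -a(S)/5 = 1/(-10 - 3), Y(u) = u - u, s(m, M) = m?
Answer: 1451/13 ≈ 111.62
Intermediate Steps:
Y(u) = 0
a(S) = 5/13 (a(S) = -5/(-10 - 3) = -5/(-13) = -5*(-1/13) = 5/13)
P(n, R) = 5/13 + R + n (P(n, R) = (n + R) + 5/13 = (R + n) + 5/13 = 5/13 + R + n)
-P(-82, -30) = -(5/13 - 30 - 82) = -1*(-1451/13) = 1451/13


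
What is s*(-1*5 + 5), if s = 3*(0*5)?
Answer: 0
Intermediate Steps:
s = 0 (s = 3*0 = 0)
s*(-1*5 + 5) = 0*(-1*5 + 5) = 0*(-5 + 5) = 0*0 = 0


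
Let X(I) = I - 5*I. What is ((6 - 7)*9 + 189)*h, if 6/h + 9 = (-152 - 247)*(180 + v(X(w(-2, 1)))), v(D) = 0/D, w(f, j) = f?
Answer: -120/7981 ≈ -0.015036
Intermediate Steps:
X(I) = -4*I
v(D) = 0
h = -2/23943 (h = 6/(-9 + (-152 - 247)*(180 + 0)) = 6/(-9 - 399*180) = 6/(-9 - 71820) = 6/(-71829) = 6*(-1/71829) = -2/23943 ≈ -8.3532e-5)
((6 - 7)*9 + 189)*h = ((6 - 7)*9 + 189)*(-2/23943) = (-1*9 + 189)*(-2/23943) = (-9 + 189)*(-2/23943) = 180*(-2/23943) = -120/7981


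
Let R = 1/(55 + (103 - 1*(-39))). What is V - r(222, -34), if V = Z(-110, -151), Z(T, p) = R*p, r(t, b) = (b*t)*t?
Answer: 330104081/197 ≈ 1.6757e+6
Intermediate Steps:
r(t, b) = b*t²
R = 1/197 (R = 1/(55 + (103 + 39)) = 1/(55 + 142) = 1/197 ≈ 0.0050761)
Z(T, p) = p/197
V = -151/197 (V = (1/197)*(-151) = -151/197 ≈ -0.76650)
V - r(222, -34) = -151/197 - (-34)*222² = -151/197 - (-34)*49284 = -151/197 - 1*(-1675656) = -151/197 + 1675656 = 330104081/197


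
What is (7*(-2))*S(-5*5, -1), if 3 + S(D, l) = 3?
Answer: 0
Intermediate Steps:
S(D, l) = 0 (S(D, l) = -3 + 3 = 0)
(7*(-2))*S(-5*5, -1) = (7*(-2))*0 = -14*0 = 0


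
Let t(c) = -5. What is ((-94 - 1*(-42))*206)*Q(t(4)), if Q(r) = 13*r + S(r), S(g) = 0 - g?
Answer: 642720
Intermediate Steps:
S(g) = -g
Q(r) = 12*r (Q(r) = 13*r - r = 12*r)
((-94 - 1*(-42))*206)*Q(t(4)) = ((-94 - 1*(-42))*206)*(12*(-5)) = ((-94 + 42)*206)*(-60) = -52*206*(-60) = -10712*(-60) = 642720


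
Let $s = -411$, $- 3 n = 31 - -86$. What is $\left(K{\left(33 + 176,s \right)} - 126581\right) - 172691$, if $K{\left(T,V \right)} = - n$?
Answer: $-299233$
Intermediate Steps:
$n = -39$ ($n = - \frac{31 - -86}{3} = - \frac{31 + 86}{3} = \left(- \frac{1}{3}\right) 117 = -39$)
$K{\left(T,V \right)} = 39$ ($K{\left(T,V \right)} = \left(-1\right) \left(-39\right) = 39$)
$\left(K{\left(33 + 176,s \right)} - 126581\right) - 172691 = \left(39 - 126581\right) - 172691 = -126542 - 172691 = -299233$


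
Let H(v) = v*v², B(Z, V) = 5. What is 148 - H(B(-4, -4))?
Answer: 23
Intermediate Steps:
H(v) = v³
148 - H(B(-4, -4)) = 148 - 1*5³ = 148 - 1*125 = 148 - 125 = 23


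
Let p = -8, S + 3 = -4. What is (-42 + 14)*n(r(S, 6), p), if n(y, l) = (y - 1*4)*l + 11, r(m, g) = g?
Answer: 140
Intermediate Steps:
S = -7 (S = -3 - 4 = -7)
n(y, l) = 11 + l*(-4 + y) (n(y, l) = (y - 4)*l + 11 = (-4 + y)*l + 11 = l*(-4 + y) + 11 = 11 + l*(-4 + y))
(-42 + 14)*n(r(S, 6), p) = (-42 + 14)*(11 - 4*(-8) - 8*6) = -28*(11 + 32 - 48) = -28*(-5) = 140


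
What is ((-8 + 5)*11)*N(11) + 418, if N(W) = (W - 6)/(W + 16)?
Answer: 3707/9 ≈ 411.89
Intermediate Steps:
N(W) = (-6 + W)/(16 + W)
((-8 + 5)*11)*N(11) + 418 = ((-8 + 5)*11)*((-6 + 11)/(16 + 11)) + 418 = (-3*11)*(5/27) + 418 = -11*5/9 + 418 = -33*5/27 + 418 = -55/9 + 418 = 3707/9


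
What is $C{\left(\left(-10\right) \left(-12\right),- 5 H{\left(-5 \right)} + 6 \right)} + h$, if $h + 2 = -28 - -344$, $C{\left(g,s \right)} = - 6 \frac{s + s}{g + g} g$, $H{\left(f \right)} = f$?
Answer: $128$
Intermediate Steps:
$C{\left(g,s \right)} = - 6 s$ ($C{\left(g,s \right)} = - 6 \frac{2 s}{2 g} g = - 6 \cdot 2 s \frac{1}{2 g} g = - 6 \frac{s}{g} g = - \frac{6 s}{g} g = - 6 s$)
$h = 314$ ($h = -2 - -316 = -2 + \left(-28 + 344\right) = -2 + 316 = 314$)
$C{\left(\left(-10\right) \left(-12\right),- 5 H{\left(-5 \right)} + 6 \right)} + h = - 6 \left(\left(-5\right) \left(-5\right) + 6\right) + 314 = - 6 \left(25 + 6\right) + 314 = \left(-6\right) 31 + 314 = -186 + 314 = 128$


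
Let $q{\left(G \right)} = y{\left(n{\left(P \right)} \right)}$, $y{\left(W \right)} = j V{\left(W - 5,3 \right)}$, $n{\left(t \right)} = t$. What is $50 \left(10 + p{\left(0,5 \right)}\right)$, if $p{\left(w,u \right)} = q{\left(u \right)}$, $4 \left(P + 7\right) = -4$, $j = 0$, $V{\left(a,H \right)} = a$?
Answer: $500$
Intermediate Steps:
$P = -8$ ($P = -7 + \frac{1}{4} \left(-4\right) = -7 - 1 = -8$)
$y{\left(W \right)} = 0$ ($y{\left(W \right)} = 0 \left(W - 5\right) = 0 \left(-5 + W\right) = 0$)
$q{\left(G \right)} = 0$
$p{\left(w,u \right)} = 0$
$50 \left(10 + p{\left(0,5 \right)}\right) = 50 \left(10 + 0\right) = 50 \cdot 10 = 500$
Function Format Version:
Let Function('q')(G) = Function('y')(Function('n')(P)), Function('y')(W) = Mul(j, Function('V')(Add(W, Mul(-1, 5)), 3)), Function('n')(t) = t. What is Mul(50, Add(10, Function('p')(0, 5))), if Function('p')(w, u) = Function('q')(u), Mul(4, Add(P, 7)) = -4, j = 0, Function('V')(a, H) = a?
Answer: 500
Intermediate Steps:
P = -8 (P = Add(-7, Mul(Rational(1, 4), -4)) = Add(-7, -1) = -8)
Function('y')(W) = 0 (Function('y')(W) = Mul(0, Add(W, Mul(-1, 5))) = Mul(0, Add(W, -5)) = Mul(0, Add(-5, W)) = 0)
Function('q')(G) = 0
Function('p')(w, u) = 0
Mul(50, Add(10, Function('p')(0, 5))) = Mul(50, Add(10, 0)) = Mul(50, 10) = 500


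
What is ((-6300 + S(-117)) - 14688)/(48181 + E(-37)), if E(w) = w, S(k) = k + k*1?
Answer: -3537/8024 ≈ -0.44080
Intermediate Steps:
S(k) = 2*k (S(k) = k + k = 2*k)
((-6300 + S(-117)) - 14688)/(48181 + E(-37)) = ((-6300 + 2*(-117)) - 14688)/(48181 - 37) = ((-6300 - 234) - 14688)/48144 = (-6534 - 14688)*(1/48144) = -21222*1/48144 = -3537/8024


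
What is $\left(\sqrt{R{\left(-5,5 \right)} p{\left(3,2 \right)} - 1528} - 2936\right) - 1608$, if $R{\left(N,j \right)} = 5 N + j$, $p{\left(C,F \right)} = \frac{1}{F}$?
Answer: $-4544 + i \sqrt{1538} \approx -4544.0 + 39.217 i$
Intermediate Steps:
$R{\left(N,j \right)} = j + 5 N$
$\left(\sqrt{R{\left(-5,5 \right)} p{\left(3,2 \right)} - 1528} - 2936\right) - 1608 = \left(\sqrt{\frac{5 + 5 \left(-5\right)}{2} - 1528} - 2936\right) - 1608 = \left(\sqrt{\left(5 - 25\right) \frac{1}{2} - 1528} - 2936\right) - 1608 = \left(\sqrt{\left(-20\right) \frac{1}{2} - 1528} - 2936\right) - 1608 = \left(\sqrt{-10 - 1528} - 2936\right) - 1608 = \left(\sqrt{-1538} - 2936\right) - 1608 = \left(i \sqrt{1538} - 2936\right) - 1608 = \left(-2936 + i \sqrt{1538}\right) - 1608 = -4544 + i \sqrt{1538}$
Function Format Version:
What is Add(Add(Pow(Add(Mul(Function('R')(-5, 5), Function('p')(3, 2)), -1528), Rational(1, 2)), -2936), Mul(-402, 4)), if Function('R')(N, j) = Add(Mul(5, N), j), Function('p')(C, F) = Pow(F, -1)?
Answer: Add(-4544, Mul(I, Pow(1538, Rational(1, 2)))) ≈ Add(-4544.0, Mul(39.217, I))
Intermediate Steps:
Function('R')(N, j) = Add(j, Mul(5, N))
Add(Add(Pow(Add(Mul(Function('R')(-5, 5), Function('p')(3, 2)), -1528), Rational(1, 2)), -2936), Mul(-402, 4)) = Add(Add(Pow(Add(Mul(Add(5, Mul(5, -5)), Pow(2, -1)), -1528), Rational(1, 2)), -2936), Mul(-402, 4)) = Add(Add(Pow(Add(Mul(Add(5, -25), Rational(1, 2)), -1528), Rational(1, 2)), -2936), -1608) = Add(Add(Pow(Add(Mul(-20, Rational(1, 2)), -1528), Rational(1, 2)), -2936), -1608) = Add(Add(Pow(Add(-10, -1528), Rational(1, 2)), -2936), -1608) = Add(Add(Pow(-1538, Rational(1, 2)), -2936), -1608) = Add(Add(Mul(I, Pow(1538, Rational(1, 2))), -2936), -1608) = Add(Add(-2936, Mul(I, Pow(1538, Rational(1, 2)))), -1608) = Add(-4544, Mul(I, Pow(1538, Rational(1, 2))))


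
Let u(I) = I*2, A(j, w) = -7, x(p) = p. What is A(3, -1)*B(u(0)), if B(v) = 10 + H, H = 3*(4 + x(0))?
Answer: -154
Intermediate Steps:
u(I) = 2*I
H = 12 (H = 3*(4 + 0) = 3*4 = 12)
B(v) = 22 (B(v) = 10 + 12 = 22)
A(3, -1)*B(u(0)) = -7*22 = -154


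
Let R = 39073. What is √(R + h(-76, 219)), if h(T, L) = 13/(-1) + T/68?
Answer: 13*√66793/17 ≈ 197.63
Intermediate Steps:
h(T, L) = -13 + T/68 (h(T, L) = 13*(-1) + T*(1/68) = -13 + T/68)
√(R + h(-76, 219)) = √(39073 + (-13 + (1/68)*(-76))) = √(39073 + (-13 - 19/17)) = √(39073 - 240/17) = √(664001/17) = 13*√66793/17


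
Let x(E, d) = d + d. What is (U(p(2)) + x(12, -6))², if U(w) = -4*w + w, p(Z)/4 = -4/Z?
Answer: 144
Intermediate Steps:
p(Z) = -16/Z (p(Z) = 4*(-4/Z) = -16/Z)
U(w) = -3*w
x(E, d) = 2*d
(U(p(2)) + x(12, -6))² = (-(-48)/2 + 2*(-6))² = (-(-48)/2 - 12)² = (-3*(-8) - 12)² = (24 - 12)² = 12² = 144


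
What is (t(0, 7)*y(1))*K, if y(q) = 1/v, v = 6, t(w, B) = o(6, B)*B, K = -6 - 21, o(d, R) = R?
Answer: -441/2 ≈ -220.50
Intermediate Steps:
K = -27
t(w, B) = B**2 (t(w, B) = B*B = B**2)
y(q) = 1/6
(t(0, 7)*y(1))*K = (7**2*(1/6))*(-27) = (49*(1/6))*(-27) = (49/6)*(-27) = -441/2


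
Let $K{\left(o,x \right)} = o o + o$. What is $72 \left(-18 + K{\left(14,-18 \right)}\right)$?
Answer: $13824$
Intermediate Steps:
$K{\left(o,x \right)} = o + o^{2}$ ($K{\left(o,x \right)} = o^{2} + o = o + o^{2}$)
$72 \left(-18 + K{\left(14,-18 \right)}\right) = 72 \left(-18 + 14 \left(1 + 14\right)\right) = 72 \left(-18 + 14 \cdot 15\right) = 72 \left(-18 + 210\right) = 72 \cdot 192 = 13824$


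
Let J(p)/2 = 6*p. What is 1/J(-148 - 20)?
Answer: -1/2016 ≈ -0.00049603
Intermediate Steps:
J(p) = 12*p (J(p) = 2*(6*p) = 12*p)
1/J(-148 - 20) = 1/(12*(-148 - 20)) = 1/(12*(-168)) = 1/(-2016) = -1/2016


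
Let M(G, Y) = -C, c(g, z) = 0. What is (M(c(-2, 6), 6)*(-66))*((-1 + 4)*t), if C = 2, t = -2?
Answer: -792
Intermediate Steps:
M(G, Y) = -2 (M(G, Y) = -1*2 = -2)
(M(c(-2, 6), 6)*(-66))*((-1 + 4)*t) = (-2*(-66))*((-1 + 4)*(-2)) = 132*(3*(-2)) = 132*(-6) = -792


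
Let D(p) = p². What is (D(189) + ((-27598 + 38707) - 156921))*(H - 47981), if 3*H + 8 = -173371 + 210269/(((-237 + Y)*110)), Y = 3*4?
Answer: 288215660732993/24750 ≈ 1.1645e+10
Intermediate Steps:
Y = 12
H = -4291340519/74250 (H = -8/3 + (-173371 + 210269/(((-237 + 12)*110)))/3 = -8/3 + (-173371 + 210269/((-225*110)))/3 = -8/3 + (-173371 + 210269/(-24750))/3 = -8/3 + (-173371 + 210269*(-1/24750))/3 = -8/3 + (-173371 - 210269/24750)/3 = -8/3 + (⅓)*(-4291142519/24750) = -8/3 - 4291142519/74250 = -4291340519/74250 ≈ -57796.)
(D(189) + ((-27598 + 38707) - 156921))*(H - 47981) = (189² + ((-27598 + 38707) - 156921))*(-4291340519/74250 - 47981) = (35721 + (11109 - 156921))*(-7853929769/74250) = (35721 - 145812)*(-7853929769/74250) = -110091*(-7853929769/74250) = 288215660732993/24750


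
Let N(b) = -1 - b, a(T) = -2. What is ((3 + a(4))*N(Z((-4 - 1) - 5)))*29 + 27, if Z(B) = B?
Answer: 288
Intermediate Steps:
((3 + a(4))*N(Z((-4 - 1) - 5)))*29 + 27 = ((3 - 2)*(-1 - ((-4 - 1) - 5)))*29 + 27 = (1*(-1 - (-5 - 5)))*29 + 27 = (1*(-1 - 1*(-10)))*29 + 27 = (1*(-1 + 10))*29 + 27 = (1*9)*29 + 27 = 9*29 + 27 = 261 + 27 = 288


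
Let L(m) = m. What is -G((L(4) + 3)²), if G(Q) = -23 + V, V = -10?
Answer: 33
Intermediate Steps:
G(Q) = -33 (G(Q) = -23 - 10 = -33)
-G((L(4) + 3)²) = -1*(-33) = 33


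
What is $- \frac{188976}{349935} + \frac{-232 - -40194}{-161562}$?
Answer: $- \frac{7419240497}{9422699745} \approx -0.78738$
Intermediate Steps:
$- \frac{188976}{349935} + \frac{-232 - -40194}{-161562} = \left(-188976\right) \frac{1}{349935} + \left(-232 + 40194\right) \left(- \frac{1}{161562}\right) = - \frac{62992}{116645} + 39962 \left(- \frac{1}{161562}\right) = - \frac{62992}{116645} - \frac{19981}{80781} = - \frac{7419240497}{9422699745}$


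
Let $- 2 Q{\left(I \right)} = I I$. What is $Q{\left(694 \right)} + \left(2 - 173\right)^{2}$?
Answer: $-211577$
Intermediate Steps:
$Q{\left(I \right)} = - \frac{I^{2}}{2}$ ($Q{\left(I \right)} = - \frac{I I}{2} = - \frac{I^{2}}{2}$)
$Q{\left(694 \right)} + \left(2 - 173\right)^{2} = - \frac{694^{2}}{2} + \left(2 - 173\right)^{2} = \left(- \frac{1}{2}\right) 481636 + \left(-171\right)^{2} = -240818 + 29241 = -211577$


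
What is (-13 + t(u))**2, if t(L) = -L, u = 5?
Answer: 324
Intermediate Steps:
(-13 + t(u))**2 = (-13 - 1*5)**2 = (-13 - 5)**2 = (-18)**2 = 324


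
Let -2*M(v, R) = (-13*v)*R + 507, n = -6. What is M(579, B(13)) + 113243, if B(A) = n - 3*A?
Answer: -56368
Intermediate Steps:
B(A) = -6 - 3*A
M(v, R) = -507/2 + 13*R*v/2 (M(v, R) = -((-13*v)*R + 507)/2 = -(-13*R*v + 507)/2 = -(507 - 13*R*v)/2 = -507/2 + 13*R*v/2)
M(579, B(13)) + 113243 = (-507/2 + (13/2)*(-6 - 3*13)*579) + 113243 = (-507/2 + (13/2)*(-6 - 39)*579) + 113243 = (-507/2 + (13/2)*(-45)*579) + 113243 = (-507/2 - 338715/2) + 113243 = -169611 + 113243 = -56368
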